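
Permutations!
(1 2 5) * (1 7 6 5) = (1 2)(5 7 6) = [0, 2, 1, 3, 4, 7, 5, 6]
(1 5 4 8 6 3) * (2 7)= (1 5 4 8 6 3)(2 7)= [0, 5, 7, 1, 8, 4, 3, 2, 6]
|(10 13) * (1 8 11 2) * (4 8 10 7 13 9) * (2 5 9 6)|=|(1 10 6 2)(4 8 11 5 9)(7 13)|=20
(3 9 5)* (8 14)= (3 9 5)(8 14)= [0, 1, 2, 9, 4, 3, 6, 7, 14, 5, 10, 11, 12, 13, 8]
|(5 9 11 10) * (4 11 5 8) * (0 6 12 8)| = 14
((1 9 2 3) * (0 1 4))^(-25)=(0 4 3 2 9 1)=((0 1 9 2 3 4))^(-25)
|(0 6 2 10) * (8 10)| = 5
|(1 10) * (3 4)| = |(1 10)(3 4)| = 2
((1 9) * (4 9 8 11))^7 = ((1 8 11 4 9))^7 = (1 11 9 8 4)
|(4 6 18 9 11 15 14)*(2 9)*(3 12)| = 8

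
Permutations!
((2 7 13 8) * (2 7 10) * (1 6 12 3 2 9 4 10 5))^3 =((1 6 12 3 2 5)(4 10 9)(7 13 8))^3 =(13)(1 3)(2 6)(5 12)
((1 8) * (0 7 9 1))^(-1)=(0 8 1 9 7)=((0 7 9 1 8))^(-1)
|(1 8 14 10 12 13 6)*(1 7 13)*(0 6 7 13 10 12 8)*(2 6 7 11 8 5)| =|(0 7 10 5 2 6 13 11 8 14 12 1)| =12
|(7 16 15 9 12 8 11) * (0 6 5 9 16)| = 8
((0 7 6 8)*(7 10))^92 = (0 7 8 10 6)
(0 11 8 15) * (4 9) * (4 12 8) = (0 11 4 9 12 8 15) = [11, 1, 2, 3, 9, 5, 6, 7, 15, 12, 10, 4, 8, 13, 14, 0]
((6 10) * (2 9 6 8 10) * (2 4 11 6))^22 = ((2 9)(4 11 6)(8 10))^22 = (4 11 6)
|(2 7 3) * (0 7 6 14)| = 6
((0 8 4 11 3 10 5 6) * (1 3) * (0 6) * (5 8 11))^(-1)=((0 11 1 3 10 8 4 5))^(-1)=(0 5 4 8 10 3 1 11)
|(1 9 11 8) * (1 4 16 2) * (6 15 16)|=|(1 9 11 8 4 6 15 16 2)|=9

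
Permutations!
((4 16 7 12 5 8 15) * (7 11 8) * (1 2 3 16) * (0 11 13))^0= (16)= ((0 11 8 15 4 1 2 3 16 13)(5 7 12))^0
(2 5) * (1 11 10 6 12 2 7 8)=[0, 11, 5, 3, 4, 7, 12, 8, 1, 9, 6, 10, 2]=(1 11 10 6 12 2 5 7 8)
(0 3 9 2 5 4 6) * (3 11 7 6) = (0 11 7 6)(2 5 4 3 9) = [11, 1, 5, 9, 3, 4, 0, 6, 8, 2, 10, 7]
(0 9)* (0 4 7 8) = (0 9 4 7 8) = [9, 1, 2, 3, 7, 5, 6, 8, 0, 4]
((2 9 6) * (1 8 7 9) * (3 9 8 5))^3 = (1 9)(2 3)(5 6)(7 8)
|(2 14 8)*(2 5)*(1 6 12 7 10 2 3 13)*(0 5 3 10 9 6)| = |(0 5 10 2 14 8 3 13 1)(6 12 7 9)| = 36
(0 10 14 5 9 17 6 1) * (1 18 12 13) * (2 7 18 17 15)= (0 10 14 5 9 15 2 7 18 12 13 1)(6 17)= [10, 0, 7, 3, 4, 9, 17, 18, 8, 15, 14, 11, 13, 1, 5, 2, 16, 6, 12]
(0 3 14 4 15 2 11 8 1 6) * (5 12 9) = (0 3 14 4 15 2 11 8 1 6)(5 12 9) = [3, 6, 11, 14, 15, 12, 0, 7, 1, 5, 10, 8, 9, 13, 4, 2]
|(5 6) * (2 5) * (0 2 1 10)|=6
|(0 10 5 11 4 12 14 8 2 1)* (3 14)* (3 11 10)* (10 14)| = |(0 3 10 5 14 8 2 1)(4 12 11)| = 24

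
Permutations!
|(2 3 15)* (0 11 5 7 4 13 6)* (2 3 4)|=8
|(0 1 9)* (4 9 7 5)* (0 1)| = 5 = |(1 7 5 4 9)|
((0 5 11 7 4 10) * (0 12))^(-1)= (0 12 10 4 7 11 5)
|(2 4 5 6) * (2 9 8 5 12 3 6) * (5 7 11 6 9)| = 10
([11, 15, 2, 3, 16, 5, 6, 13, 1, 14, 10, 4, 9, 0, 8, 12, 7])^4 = (0 7 4)(1 14 12)(8 9 15)(11 13 16)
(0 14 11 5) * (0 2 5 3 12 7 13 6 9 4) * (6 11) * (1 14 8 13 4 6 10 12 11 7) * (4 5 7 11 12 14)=(0 8 13 11 3 12 1 4)(2 7 5)(6 9)(10 14)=[8, 4, 7, 12, 0, 2, 9, 5, 13, 6, 14, 3, 1, 11, 10]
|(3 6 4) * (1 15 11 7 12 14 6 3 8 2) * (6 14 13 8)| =|(1 15 11 7 12 13 8 2)(4 6)| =8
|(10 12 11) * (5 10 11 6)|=|(5 10 12 6)|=4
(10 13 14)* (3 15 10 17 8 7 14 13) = (3 15 10)(7 14 17 8) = [0, 1, 2, 15, 4, 5, 6, 14, 7, 9, 3, 11, 12, 13, 17, 10, 16, 8]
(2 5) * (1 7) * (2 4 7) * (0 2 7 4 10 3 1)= (0 2 5 10 3 1 7)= [2, 7, 5, 1, 4, 10, 6, 0, 8, 9, 3]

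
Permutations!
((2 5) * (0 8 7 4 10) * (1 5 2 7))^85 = (0 8 1 5 7 4 10)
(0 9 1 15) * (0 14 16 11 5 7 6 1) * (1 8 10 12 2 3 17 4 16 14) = [9, 15, 3, 17, 16, 7, 8, 6, 10, 0, 12, 5, 2, 13, 14, 1, 11, 4] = (0 9)(1 15)(2 3 17 4 16 11 5 7 6 8 10 12)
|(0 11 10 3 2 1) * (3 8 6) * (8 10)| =7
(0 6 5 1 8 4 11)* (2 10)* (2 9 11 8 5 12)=(0 6 12 2 10 9 11)(1 5)(4 8)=[6, 5, 10, 3, 8, 1, 12, 7, 4, 11, 9, 0, 2]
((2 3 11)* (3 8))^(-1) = ((2 8 3 11))^(-1) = (2 11 3 8)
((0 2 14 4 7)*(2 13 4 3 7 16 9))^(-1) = ((0 13 4 16 9 2 14 3 7))^(-1) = (0 7 3 14 2 9 16 4 13)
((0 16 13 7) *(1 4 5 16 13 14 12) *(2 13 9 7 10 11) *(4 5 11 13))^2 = ((0 9 7)(1 5 16 14 12)(2 4 11)(10 13))^2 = (0 7 9)(1 16 12 5 14)(2 11 4)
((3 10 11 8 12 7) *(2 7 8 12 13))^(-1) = (2 13 8 12 11 10 3 7)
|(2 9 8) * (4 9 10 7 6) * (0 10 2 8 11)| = 7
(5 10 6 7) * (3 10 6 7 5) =(3 10 7)(5 6) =[0, 1, 2, 10, 4, 6, 5, 3, 8, 9, 7]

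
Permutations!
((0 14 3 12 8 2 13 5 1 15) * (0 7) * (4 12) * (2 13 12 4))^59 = ((0 14 3 2 12 8 13 5 1 15 7))^59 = (0 12 1 14 8 15 3 13 7 2 5)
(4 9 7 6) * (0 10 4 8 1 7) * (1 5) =(0 10 4 9)(1 7 6 8 5) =[10, 7, 2, 3, 9, 1, 8, 6, 5, 0, 4]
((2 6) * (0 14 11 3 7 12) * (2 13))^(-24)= ((0 14 11 3 7 12)(2 6 13))^(-24)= (14)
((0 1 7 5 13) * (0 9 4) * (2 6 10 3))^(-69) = (0 1 7 5 13 9 4)(2 3 10 6)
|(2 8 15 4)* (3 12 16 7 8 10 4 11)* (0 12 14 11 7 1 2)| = |(0 12 16 1 2 10 4)(3 14 11)(7 8 15)| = 21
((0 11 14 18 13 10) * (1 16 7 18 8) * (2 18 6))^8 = (0 2 1)(6 8 10)(7 14 13)(11 18 16)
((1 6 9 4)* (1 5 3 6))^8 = (3 4 6 5 9)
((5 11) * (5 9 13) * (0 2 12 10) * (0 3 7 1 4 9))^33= ((0 2 12 10 3 7 1 4 9 13 5 11))^33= (0 13 1 10)(2 5 4 3)(7 12 11 9)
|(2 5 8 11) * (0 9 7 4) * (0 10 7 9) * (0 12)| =12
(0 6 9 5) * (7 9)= [6, 1, 2, 3, 4, 0, 7, 9, 8, 5]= (0 6 7 9 5)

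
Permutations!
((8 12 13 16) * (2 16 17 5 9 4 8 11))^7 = ((2 16 11)(4 8 12 13 17 5 9))^7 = (17)(2 16 11)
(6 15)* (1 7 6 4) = (1 7 6 15 4) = [0, 7, 2, 3, 1, 5, 15, 6, 8, 9, 10, 11, 12, 13, 14, 4]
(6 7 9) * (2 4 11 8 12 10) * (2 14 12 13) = (2 4 11 8 13)(6 7 9)(10 14 12) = [0, 1, 4, 3, 11, 5, 7, 9, 13, 6, 14, 8, 10, 2, 12]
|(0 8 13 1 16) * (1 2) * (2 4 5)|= 8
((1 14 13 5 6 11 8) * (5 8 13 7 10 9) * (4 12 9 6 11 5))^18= ((1 14 7 10 6 5 11 13 8)(4 12 9))^18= (14)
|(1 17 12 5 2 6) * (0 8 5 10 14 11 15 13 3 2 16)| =44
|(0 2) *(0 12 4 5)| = 5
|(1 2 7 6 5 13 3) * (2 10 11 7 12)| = |(1 10 11 7 6 5 13 3)(2 12)| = 8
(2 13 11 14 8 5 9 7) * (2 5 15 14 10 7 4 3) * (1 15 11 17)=[0, 15, 13, 2, 3, 9, 6, 5, 11, 4, 7, 10, 12, 17, 8, 14, 16, 1]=(1 15 14 8 11 10 7 5 9 4 3 2 13 17)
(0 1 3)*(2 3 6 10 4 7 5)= (0 1 6 10 4 7 5 2 3)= [1, 6, 3, 0, 7, 2, 10, 5, 8, 9, 4]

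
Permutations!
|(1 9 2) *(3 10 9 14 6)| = 7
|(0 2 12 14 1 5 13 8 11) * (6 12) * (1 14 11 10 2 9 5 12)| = |(14)(0 9 5 13 8 10 2 6 1 12 11)| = 11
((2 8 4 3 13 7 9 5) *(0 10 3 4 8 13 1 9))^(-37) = ((0 10 3 1 9 5 2 13 7))^(-37) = (0 7 13 2 5 9 1 3 10)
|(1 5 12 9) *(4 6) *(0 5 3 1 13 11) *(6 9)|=|(0 5 12 6 4 9 13 11)(1 3)|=8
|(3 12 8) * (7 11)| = 6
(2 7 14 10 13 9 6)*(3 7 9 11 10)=(2 9 6)(3 7 14)(10 13 11)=[0, 1, 9, 7, 4, 5, 2, 14, 8, 6, 13, 10, 12, 11, 3]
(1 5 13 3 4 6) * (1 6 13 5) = (3 4 13) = [0, 1, 2, 4, 13, 5, 6, 7, 8, 9, 10, 11, 12, 3]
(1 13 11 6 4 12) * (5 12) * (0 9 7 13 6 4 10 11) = [9, 6, 2, 3, 5, 12, 10, 13, 8, 7, 11, 4, 1, 0] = (0 9 7 13)(1 6 10 11 4 5 12)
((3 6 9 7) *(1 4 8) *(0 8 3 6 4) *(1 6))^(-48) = ((0 8 6 9 7 1)(3 4))^(-48) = (9)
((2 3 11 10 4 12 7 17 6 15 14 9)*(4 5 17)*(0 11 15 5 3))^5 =(0 14 10 2 15 11 9 3)(4 7 12)(5 6 17) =((0 11 10 3 15 14 9 2)(4 12 7)(5 17 6))^5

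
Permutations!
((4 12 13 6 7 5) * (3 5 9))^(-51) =(3 6 4 9 13 5 7 12)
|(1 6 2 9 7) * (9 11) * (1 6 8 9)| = |(1 8 9 7 6 2 11)| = 7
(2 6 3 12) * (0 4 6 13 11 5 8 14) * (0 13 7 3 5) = [4, 1, 7, 12, 6, 8, 5, 3, 14, 9, 10, 0, 2, 11, 13] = (0 4 6 5 8 14 13 11)(2 7 3 12)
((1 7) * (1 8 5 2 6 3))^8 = (1 7 8 5 2 6 3)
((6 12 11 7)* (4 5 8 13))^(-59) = (4 5 8 13)(6 12 11 7)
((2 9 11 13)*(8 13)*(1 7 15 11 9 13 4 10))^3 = (1 11 10 15 4 7 8)(2 13)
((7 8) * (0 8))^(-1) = ((0 8 7))^(-1) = (0 7 8)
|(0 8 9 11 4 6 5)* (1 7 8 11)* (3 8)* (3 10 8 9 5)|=11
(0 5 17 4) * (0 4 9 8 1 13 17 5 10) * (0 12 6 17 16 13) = (0 10 12 6 17 9 8 1)(13 16) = [10, 0, 2, 3, 4, 5, 17, 7, 1, 8, 12, 11, 6, 16, 14, 15, 13, 9]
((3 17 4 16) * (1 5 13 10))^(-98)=(1 13)(3 4)(5 10)(16 17)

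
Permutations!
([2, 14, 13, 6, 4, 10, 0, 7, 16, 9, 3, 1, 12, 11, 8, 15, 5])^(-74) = (0 3 5 8 1 13)(2 6 10 16 14 11)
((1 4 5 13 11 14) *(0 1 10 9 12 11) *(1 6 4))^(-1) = (0 13 5 4 6)(9 10 14 11 12)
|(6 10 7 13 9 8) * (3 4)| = 6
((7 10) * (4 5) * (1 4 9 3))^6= ((1 4 5 9 3)(7 10))^6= (10)(1 4 5 9 3)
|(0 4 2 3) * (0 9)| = |(0 4 2 3 9)| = 5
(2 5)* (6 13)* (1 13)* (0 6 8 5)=(0 6 1 13 8 5 2)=[6, 13, 0, 3, 4, 2, 1, 7, 5, 9, 10, 11, 12, 8]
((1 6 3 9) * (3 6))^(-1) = ((1 3 9))^(-1) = (1 9 3)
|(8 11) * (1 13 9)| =|(1 13 9)(8 11)| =6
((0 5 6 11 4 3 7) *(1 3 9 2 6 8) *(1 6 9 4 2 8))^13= ((0 5 1 3 7)(2 9 8 6 11))^13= (0 3 5 7 1)(2 6 9 11 8)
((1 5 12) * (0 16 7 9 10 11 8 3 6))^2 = (0 7 10 8 6 16 9 11 3)(1 12 5)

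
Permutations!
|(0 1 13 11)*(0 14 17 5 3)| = 8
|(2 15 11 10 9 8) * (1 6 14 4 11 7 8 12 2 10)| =|(1 6 14 4 11)(2 15 7 8 10 9 12)| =35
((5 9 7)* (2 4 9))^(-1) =((2 4 9 7 5))^(-1) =(2 5 7 9 4)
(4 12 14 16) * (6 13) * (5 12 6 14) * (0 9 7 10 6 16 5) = (0 9 7 10 6 13 14 5 12)(4 16) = [9, 1, 2, 3, 16, 12, 13, 10, 8, 7, 6, 11, 0, 14, 5, 15, 4]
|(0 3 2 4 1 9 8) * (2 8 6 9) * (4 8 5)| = |(0 3 5 4 1 2 8)(6 9)| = 14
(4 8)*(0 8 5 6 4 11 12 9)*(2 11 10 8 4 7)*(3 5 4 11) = (0 11 12 9)(2 3 5 6 7)(8 10) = [11, 1, 3, 5, 4, 6, 7, 2, 10, 0, 8, 12, 9]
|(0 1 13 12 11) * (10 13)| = 6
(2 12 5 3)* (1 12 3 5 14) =(1 12 14)(2 3) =[0, 12, 3, 2, 4, 5, 6, 7, 8, 9, 10, 11, 14, 13, 1]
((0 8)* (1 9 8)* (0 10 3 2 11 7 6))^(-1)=(0 6 7 11 2 3 10 8 9 1)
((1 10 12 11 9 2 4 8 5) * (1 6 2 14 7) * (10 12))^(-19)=((1 12 11 9 14 7)(2 4 8 5 6))^(-19)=(1 7 14 9 11 12)(2 4 8 5 6)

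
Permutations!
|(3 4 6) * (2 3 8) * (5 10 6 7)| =8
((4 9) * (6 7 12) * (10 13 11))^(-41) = (4 9)(6 7 12)(10 13 11)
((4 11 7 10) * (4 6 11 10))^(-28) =(4 6 7 10 11)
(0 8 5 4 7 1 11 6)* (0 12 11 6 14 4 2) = (0 8 5 2)(1 6 12 11 14 4 7) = [8, 6, 0, 3, 7, 2, 12, 1, 5, 9, 10, 14, 11, 13, 4]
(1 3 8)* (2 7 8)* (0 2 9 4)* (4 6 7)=(0 2 4)(1 3 9 6 7 8)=[2, 3, 4, 9, 0, 5, 7, 8, 1, 6]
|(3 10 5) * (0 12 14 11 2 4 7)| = |(0 12 14 11 2 4 7)(3 10 5)| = 21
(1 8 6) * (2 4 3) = (1 8 6)(2 4 3) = [0, 8, 4, 2, 3, 5, 1, 7, 6]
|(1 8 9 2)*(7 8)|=|(1 7 8 9 2)|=5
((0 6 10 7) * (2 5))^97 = (0 6 10 7)(2 5) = ((0 6 10 7)(2 5))^97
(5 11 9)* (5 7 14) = (5 11 9 7 14) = [0, 1, 2, 3, 4, 11, 6, 14, 8, 7, 10, 9, 12, 13, 5]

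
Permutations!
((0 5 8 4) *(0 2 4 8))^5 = (8)(0 5)(2 4)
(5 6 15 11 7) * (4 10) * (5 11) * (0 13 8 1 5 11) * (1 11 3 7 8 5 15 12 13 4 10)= (0 4 1 15 3 7)(5 6 12 13)(8 11)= [4, 15, 2, 7, 1, 6, 12, 0, 11, 9, 10, 8, 13, 5, 14, 3]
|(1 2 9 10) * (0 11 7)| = 12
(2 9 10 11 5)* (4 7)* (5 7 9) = (2 5)(4 9 10 11 7) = [0, 1, 5, 3, 9, 2, 6, 4, 8, 10, 11, 7]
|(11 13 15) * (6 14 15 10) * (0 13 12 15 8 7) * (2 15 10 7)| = 24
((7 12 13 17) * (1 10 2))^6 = ((1 10 2)(7 12 13 17))^6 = (7 13)(12 17)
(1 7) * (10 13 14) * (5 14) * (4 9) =(1 7)(4 9)(5 14 10 13) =[0, 7, 2, 3, 9, 14, 6, 1, 8, 4, 13, 11, 12, 5, 10]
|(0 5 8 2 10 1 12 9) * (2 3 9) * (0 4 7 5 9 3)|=12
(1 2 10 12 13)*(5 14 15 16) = (1 2 10 12 13)(5 14 15 16) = [0, 2, 10, 3, 4, 14, 6, 7, 8, 9, 12, 11, 13, 1, 15, 16, 5]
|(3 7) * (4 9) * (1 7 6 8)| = 10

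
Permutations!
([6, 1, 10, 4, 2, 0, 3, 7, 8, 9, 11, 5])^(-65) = [5, 1, 4, 6, 3, 11, 0, 7, 8, 9, 2, 10]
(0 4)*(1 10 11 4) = [1, 10, 2, 3, 0, 5, 6, 7, 8, 9, 11, 4] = (0 1 10 11 4)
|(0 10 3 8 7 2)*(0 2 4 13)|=7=|(0 10 3 8 7 4 13)|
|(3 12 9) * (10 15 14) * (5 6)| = 6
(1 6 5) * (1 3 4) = [0, 6, 2, 4, 1, 3, 5] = (1 6 5 3 4)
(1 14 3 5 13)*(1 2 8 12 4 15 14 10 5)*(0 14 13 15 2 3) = (0 14)(1 10 5 15 13 3)(2 8 12 4) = [14, 10, 8, 1, 2, 15, 6, 7, 12, 9, 5, 11, 4, 3, 0, 13]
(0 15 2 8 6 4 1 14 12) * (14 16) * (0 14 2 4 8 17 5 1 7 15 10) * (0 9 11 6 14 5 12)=(0 10 9 11 6 8 14)(1 16 2 17 12 5)(4 7 15)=[10, 16, 17, 3, 7, 1, 8, 15, 14, 11, 9, 6, 5, 13, 0, 4, 2, 12]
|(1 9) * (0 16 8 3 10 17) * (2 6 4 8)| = |(0 16 2 6 4 8 3 10 17)(1 9)| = 18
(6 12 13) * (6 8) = (6 12 13 8) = [0, 1, 2, 3, 4, 5, 12, 7, 6, 9, 10, 11, 13, 8]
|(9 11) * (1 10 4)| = |(1 10 4)(9 11)| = 6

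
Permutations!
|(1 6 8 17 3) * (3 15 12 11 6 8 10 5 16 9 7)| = |(1 8 17 15 12 11 6 10 5 16 9 7 3)| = 13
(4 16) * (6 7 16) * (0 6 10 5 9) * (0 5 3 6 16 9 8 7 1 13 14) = (0 16 4 10 3 6 1 13 14)(5 8 7 9) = [16, 13, 2, 6, 10, 8, 1, 9, 7, 5, 3, 11, 12, 14, 0, 15, 4]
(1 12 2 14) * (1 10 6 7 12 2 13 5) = (1 2 14 10 6 7 12 13 5) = [0, 2, 14, 3, 4, 1, 7, 12, 8, 9, 6, 11, 13, 5, 10]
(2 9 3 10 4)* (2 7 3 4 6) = (2 9 4 7 3 10 6) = [0, 1, 9, 10, 7, 5, 2, 3, 8, 4, 6]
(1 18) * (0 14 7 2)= [14, 18, 0, 3, 4, 5, 6, 2, 8, 9, 10, 11, 12, 13, 7, 15, 16, 17, 1]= (0 14 7 2)(1 18)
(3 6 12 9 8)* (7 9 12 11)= [0, 1, 2, 6, 4, 5, 11, 9, 3, 8, 10, 7, 12]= (12)(3 6 11 7 9 8)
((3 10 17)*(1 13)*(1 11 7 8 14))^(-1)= ((1 13 11 7 8 14)(3 10 17))^(-1)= (1 14 8 7 11 13)(3 17 10)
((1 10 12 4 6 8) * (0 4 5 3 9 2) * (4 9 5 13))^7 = (13)(0 9 2)(3 5)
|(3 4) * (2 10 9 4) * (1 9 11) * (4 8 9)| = |(1 4 3 2 10 11)(8 9)| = 6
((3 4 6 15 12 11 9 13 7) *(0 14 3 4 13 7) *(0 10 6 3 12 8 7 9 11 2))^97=((0 14 12 2)(3 13 10 6 15 8 7 4))^97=(0 14 12 2)(3 13 10 6 15 8 7 4)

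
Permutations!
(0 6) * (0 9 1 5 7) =(0 6 9 1 5 7) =[6, 5, 2, 3, 4, 7, 9, 0, 8, 1]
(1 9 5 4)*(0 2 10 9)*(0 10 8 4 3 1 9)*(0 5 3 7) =(0 2 8 4 9 3 1 10 5 7) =[2, 10, 8, 1, 9, 7, 6, 0, 4, 3, 5]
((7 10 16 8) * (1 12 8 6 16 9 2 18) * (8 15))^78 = (1 9 8)(2 7 12)(10 15 18)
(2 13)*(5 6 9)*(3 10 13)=[0, 1, 3, 10, 4, 6, 9, 7, 8, 5, 13, 11, 12, 2]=(2 3 10 13)(5 6 9)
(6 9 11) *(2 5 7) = [0, 1, 5, 3, 4, 7, 9, 2, 8, 11, 10, 6] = (2 5 7)(6 9 11)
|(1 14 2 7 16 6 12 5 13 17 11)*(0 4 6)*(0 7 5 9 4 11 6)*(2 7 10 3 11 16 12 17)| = 66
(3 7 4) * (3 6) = (3 7 4 6) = [0, 1, 2, 7, 6, 5, 3, 4]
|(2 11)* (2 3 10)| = |(2 11 3 10)| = 4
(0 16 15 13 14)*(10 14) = (0 16 15 13 10 14) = [16, 1, 2, 3, 4, 5, 6, 7, 8, 9, 14, 11, 12, 10, 0, 13, 15]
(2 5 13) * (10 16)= (2 5 13)(10 16)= [0, 1, 5, 3, 4, 13, 6, 7, 8, 9, 16, 11, 12, 2, 14, 15, 10]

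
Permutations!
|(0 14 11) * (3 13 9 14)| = |(0 3 13 9 14 11)| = 6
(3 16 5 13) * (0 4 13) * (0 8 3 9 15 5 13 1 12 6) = (0 4 1 12 6)(3 16 13 9 15 5 8) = [4, 12, 2, 16, 1, 8, 0, 7, 3, 15, 10, 11, 6, 9, 14, 5, 13]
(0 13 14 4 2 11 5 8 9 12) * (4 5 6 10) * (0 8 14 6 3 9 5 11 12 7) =(0 13 6 10 4 2 12 8 5 14 11 3 9 7) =[13, 1, 12, 9, 2, 14, 10, 0, 5, 7, 4, 3, 8, 6, 11]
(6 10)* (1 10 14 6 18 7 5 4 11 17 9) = (1 10 18 7 5 4 11 17 9)(6 14) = [0, 10, 2, 3, 11, 4, 14, 5, 8, 1, 18, 17, 12, 13, 6, 15, 16, 9, 7]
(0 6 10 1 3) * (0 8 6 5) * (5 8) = (0 8 6 10 1 3 5) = [8, 3, 2, 5, 4, 0, 10, 7, 6, 9, 1]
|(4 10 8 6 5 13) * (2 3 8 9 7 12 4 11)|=|(2 3 8 6 5 13 11)(4 10 9 7 12)|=35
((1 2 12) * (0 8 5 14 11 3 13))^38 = (0 14 13 5 3 8 11)(1 12 2)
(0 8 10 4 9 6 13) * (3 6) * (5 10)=(0 8 5 10 4 9 3 6 13)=[8, 1, 2, 6, 9, 10, 13, 7, 5, 3, 4, 11, 12, 0]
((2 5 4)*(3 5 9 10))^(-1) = ((2 9 10 3 5 4))^(-1) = (2 4 5 3 10 9)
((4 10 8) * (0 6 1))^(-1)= ((0 6 1)(4 10 8))^(-1)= (0 1 6)(4 8 10)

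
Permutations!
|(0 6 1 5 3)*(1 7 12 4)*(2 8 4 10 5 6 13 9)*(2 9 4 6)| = |(0 13 4 1 2 8 6 7 12 10 5 3)| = 12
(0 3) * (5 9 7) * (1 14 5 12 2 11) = [3, 14, 11, 0, 4, 9, 6, 12, 8, 7, 10, 1, 2, 13, 5] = (0 3)(1 14 5 9 7 12 2 11)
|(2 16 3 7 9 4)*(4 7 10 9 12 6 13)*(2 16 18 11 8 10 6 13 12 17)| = |(2 18 11 8 10 9 7 17)(3 6 12 13 4 16)| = 24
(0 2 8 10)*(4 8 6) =(0 2 6 4 8 10) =[2, 1, 6, 3, 8, 5, 4, 7, 10, 9, 0]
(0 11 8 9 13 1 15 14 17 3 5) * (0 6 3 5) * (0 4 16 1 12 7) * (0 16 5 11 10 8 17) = (0 10 8 9 13 12 7 16 1 15 14)(3 4 5 6)(11 17) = [10, 15, 2, 4, 5, 6, 3, 16, 9, 13, 8, 17, 7, 12, 0, 14, 1, 11]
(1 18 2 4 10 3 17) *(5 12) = (1 18 2 4 10 3 17)(5 12) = [0, 18, 4, 17, 10, 12, 6, 7, 8, 9, 3, 11, 5, 13, 14, 15, 16, 1, 2]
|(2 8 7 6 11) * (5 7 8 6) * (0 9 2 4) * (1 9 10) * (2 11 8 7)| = 30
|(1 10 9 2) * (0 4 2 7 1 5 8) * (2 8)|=12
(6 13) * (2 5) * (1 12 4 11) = (1 12 4 11)(2 5)(6 13) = [0, 12, 5, 3, 11, 2, 13, 7, 8, 9, 10, 1, 4, 6]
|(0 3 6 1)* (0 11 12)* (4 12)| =|(0 3 6 1 11 4 12)| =7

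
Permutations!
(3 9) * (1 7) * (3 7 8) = (1 8 3 9 7) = [0, 8, 2, 9, 4, 5, 6, 1, 3, 7]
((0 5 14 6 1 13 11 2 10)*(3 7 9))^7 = ((0 5 14 6 1 13 11 2 10)(3 7 9))^7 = (0 2 13 6 5 10 11 1 14)(3 7 9)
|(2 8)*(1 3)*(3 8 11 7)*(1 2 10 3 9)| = |(1 8 10 3 2 11 7 9)| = 8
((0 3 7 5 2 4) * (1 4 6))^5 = (0 6 7 4 2 3 1 5)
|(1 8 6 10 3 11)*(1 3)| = 4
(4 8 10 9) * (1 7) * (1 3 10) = (1 7 3 10 9 4 8) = [0, 7, 2, 10, 8, 5, 6, 3, 1, 4, 9]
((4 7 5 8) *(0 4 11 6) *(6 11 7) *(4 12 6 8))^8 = (0 6 12) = ((0 12 6)(4 8 7 5))^8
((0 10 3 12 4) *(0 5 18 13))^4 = ((0 10 3 12 4 5 18 13))^4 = (0 4)(3 18)(5 10)(12 13)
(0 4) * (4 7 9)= (0 7 9 4)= [7, 1, 2, 3, 0, 5, 6, 9, 8, 4]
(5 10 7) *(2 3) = (2 3)(5 10 7) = [0, 1, 3, 2, 4, 10, 6, 5, 8, 9, 7]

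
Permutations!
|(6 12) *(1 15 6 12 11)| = |(1 15 6 11)| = 4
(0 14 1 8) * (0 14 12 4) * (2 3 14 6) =(0 12 4)(1 8 6 2 3 14) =[12, 8, 3, 14, 0, 5, 2, 7, 6, 9, 10, 11, 4, 13, 1]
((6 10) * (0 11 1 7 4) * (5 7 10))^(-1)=(0 4 7 5 6 10 1 11)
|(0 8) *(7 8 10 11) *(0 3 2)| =7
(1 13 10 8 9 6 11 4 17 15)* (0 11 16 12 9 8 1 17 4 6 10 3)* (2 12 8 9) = (0 11 6 16 8 9 10 1 13 3)(2 12)(15 17) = [11, 13, 12, 0, 4, 5, 16, 7, 9, 10, 1, 6, 2, 3, 14, 17, 8, 15]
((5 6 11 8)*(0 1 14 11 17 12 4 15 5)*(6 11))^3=(0 6 4 11 1 17 15 8 14 12 5)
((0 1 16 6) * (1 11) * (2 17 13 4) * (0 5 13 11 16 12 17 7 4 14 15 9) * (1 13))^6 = (0 17)(1 15)(5 14)(6 13)(9 12)(11 16)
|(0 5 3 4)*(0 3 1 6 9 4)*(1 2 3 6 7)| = |(0 5 2 3)(1 7)(4 6 9)| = 12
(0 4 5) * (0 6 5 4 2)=(0 2)(5 6)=[2, 1, 0, 3, 4, 6, 5]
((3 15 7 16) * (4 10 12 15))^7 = ((3 4 10 12 15 7 16))^7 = (16)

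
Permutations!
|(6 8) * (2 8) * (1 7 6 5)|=6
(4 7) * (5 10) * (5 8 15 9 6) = [0, 1, 2, 3, 7, 10, 5, 4, 15, 6, 8, 11, 12, 13, 14, 9] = (4 7)(5 10 8 15 9 6)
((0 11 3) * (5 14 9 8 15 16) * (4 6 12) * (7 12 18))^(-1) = ((0 11 3)(4 6 18 7 12)(5 14 9 8 15 16))^(-1) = (0 3 11)(4 12 7 18 6)(5 16 15 8 9 14)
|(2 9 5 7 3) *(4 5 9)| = |(9)(2 4 5 7 3)| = 5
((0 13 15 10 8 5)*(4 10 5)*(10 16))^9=((0 13 15 5)(4 16 10 8))^9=(0 13 15 5)(4 16 10 8)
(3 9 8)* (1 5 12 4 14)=(1 5 12 4 14)(3 9 8)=[0, 5, 2, 9, 14, 12, 6, 7, 3, 8, 10, 11, 4, 13, 1]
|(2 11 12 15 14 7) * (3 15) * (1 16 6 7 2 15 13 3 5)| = 10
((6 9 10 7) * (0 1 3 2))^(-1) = ((0 1 3 2)(6 9 10 7))^(-1) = (0 2 3 1)(6 7 10 9)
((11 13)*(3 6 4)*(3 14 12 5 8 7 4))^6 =((3 6)(4 14 12 5 8 7)(11 13))^6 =(14)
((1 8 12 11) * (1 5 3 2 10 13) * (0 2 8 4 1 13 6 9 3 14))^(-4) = ((0 2 10 6 9 3 8 12 11 5 14)(1 4))^(-4) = (0 12 6 14 8 10 5 3 2 11 9)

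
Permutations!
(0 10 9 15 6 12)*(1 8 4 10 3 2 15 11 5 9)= (0 3 2 15 6 12)(1 8 4 10)(5 9 11)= [3, 8, 15, 2, 10, 9, 12, 7, 4, 11, 1, 5, 0, 13, 14, 6]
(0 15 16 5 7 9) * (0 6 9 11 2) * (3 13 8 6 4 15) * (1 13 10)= [3, 13, 0, 10, 15, 7, 9, 11, 6, 4, 1, 2, 12, 8, 14, 16, 5]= (0 3 10 1 13 8 6 9 4 15 16 5 7 11 2)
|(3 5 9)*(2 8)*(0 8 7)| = 12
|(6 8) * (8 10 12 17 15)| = |(6 10 12 17 15 8)| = 6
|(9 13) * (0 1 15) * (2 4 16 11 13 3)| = 21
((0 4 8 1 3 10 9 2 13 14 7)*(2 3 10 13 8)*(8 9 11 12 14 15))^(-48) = (0 1 2 11 3 14 15)(4 10 9 12 13 7 8)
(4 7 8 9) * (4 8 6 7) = (6 7)(8 9) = [0, 1, 2, 3, 4, 5, 7, 6, 9, 8]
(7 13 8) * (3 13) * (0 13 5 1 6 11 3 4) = (0 13 8 7 4)(1 6 11 3 5) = [13, 6, 2, 5, 0, 1, 11, 4, 7, 9, 10, 3, 12, 8]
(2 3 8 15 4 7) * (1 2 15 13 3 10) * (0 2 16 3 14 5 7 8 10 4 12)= (0 2 4 8 13 14 5 7 15 12)(1 16 3 10)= [2, 16, 4, 10, 8, 7, 6, 15, 13, 9, 1, 11, 0, 14, 5, 12, 3]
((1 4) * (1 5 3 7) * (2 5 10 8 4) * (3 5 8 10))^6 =(10)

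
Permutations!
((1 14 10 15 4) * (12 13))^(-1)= (1 4 15 10 14)(12 13)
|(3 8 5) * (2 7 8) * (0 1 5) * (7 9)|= |(0 1 5 3 2 9 7 8)|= 8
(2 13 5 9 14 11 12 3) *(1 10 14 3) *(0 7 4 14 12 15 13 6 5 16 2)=[7, 10, 6, 0, 14, 9, 5, 4, 8, 3, 12, 15, 1, 16, 11, 13, 2]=(0 7 4 14 11 15 13 16 2 6 5 9 3)(1 10 12)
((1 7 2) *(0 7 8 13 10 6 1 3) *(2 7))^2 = ((0 2 3)(1 8 13 10 6))^2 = (0 3 2)(1 13 6 8 10)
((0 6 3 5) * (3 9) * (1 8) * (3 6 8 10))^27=(0 10)(1 5)(3 8)(6 9)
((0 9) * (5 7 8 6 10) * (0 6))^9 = (0 6 5 8 9 10 7) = ((0 9 6 10 5 7 8))^9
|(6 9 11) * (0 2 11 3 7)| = 7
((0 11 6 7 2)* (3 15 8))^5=((0 11 6 7 2)(3 15 8))^5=(3 8 15)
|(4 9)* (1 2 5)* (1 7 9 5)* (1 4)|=6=|(1 2 4 5 7 9)|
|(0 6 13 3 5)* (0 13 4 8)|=12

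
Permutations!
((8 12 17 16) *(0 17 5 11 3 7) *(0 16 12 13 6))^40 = (0 16 5 6 7 12 13 3 17 8 11)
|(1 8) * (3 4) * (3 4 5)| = |(1 8)(3 5)| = 2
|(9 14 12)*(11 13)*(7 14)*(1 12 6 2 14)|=12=|(1 12 9 7)(2 14 6)(11 13)|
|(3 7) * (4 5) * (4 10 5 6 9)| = |(3 7)(4 6 9)(5 10)| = 6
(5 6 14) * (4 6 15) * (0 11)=(0 11)(4 6 14 5 15)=[11, 1, 2, 3, 6, 15, 14, 7, 8, 9, 10, 0, 12, 13, 5, 4]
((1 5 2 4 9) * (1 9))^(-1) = (9)(1 4 2 5)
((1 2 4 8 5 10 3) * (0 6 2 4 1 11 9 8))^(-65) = (3 11 9 8 5 10)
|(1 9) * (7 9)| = |(1 7 9)| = 3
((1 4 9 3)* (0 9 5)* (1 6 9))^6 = (9)(0 4)(1 5)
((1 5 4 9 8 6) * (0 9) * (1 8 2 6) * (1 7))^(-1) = ((0 9 2 6 8 7 1 5 4))^(-1) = (0 4 5 1 7 8 6 2 9)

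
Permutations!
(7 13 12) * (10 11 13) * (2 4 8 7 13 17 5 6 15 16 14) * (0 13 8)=(0 13 12 8 7 10 11 17 5 6 15 16 14 2 4)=[13, 1, 4, 3, 0, 6, 15, 10, 7, 9, 11, 17, 8, 12, 2, 16, 14, 5]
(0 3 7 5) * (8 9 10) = (0 3 7 5)(8 9 10) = [3, 1, 2, 7, 4, 0, 6, 5, 9, 10, 8]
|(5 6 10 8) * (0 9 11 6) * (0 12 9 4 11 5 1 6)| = |(0 4 11)(1 6 10 8)(5 12 9)| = 12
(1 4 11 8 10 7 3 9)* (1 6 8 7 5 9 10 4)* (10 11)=(3 11 7)(4 10 5 9 6 8)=[0, 1, 2, 11, 10, 9, 8, 3, 4, 6, 5, 7]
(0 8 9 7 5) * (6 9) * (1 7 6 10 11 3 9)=(0 8 10 11 3 9 6 1 7 5)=[8, 7, 2, 9, 4, 0, 1, 5, 10, 6, 11, 3]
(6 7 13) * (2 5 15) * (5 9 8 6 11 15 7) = [0, 1, 9, 3, 4, 7, 5, 13, 6, 8, 10, 15, 12, 11, 14, 2] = (2 9 8 6 5 7 13 11 15)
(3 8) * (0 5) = (0 5)(3 8) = [5, 1, 2, 8, 4, 0, 6, 7, 3]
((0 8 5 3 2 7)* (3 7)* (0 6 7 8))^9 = ((2 3)(5 8)(6 7))^9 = (2 3)(5 8)(6 7)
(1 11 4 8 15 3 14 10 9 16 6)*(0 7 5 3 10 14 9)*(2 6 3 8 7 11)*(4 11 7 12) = (0 7 5 8 15 10)(1 2 6)(3 9 16)(4 12) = [7, 2, 6, 9, 12, 8, 1, 5, 15, 16, 0, 11, 4, 13, 14, 10, 3]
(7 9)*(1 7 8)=(1 7 9 8)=[0, 7, 2, 3, 4, 5, 6, 9, 1, 8]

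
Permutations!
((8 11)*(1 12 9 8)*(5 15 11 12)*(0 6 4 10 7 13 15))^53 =((0 6 4 10 7 13 15 11 1 5)(8 12 9))^53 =(0 10 15 5 4 13 1 6 7 11)(8 9 12)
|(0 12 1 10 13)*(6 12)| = 6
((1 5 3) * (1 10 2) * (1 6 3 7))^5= (1 7 5)(2 6 3 10)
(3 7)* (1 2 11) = [0, 2, 11, 7, 4, 5, 6, 3, 8, 9, 10, 1] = (1 2 11)(3 7)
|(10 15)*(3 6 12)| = 6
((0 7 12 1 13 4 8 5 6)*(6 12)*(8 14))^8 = (0 6 7)(1 13 4 14 8 5 12)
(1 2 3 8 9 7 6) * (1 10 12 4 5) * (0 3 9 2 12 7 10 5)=(0 3 8 2 9 10 7 6 5 1 12 4)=[3, 12, 9, 8, 0, 1, 5, 6, 2, 10, 7, 11, 4]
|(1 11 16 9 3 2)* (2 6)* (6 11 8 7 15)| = |(1 8 7 15 6 2)(3 11 16 9)| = 12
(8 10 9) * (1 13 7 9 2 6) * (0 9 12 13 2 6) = (0 9 8 10 6 1 2)(7 12 13) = [9, 2, 0, 3, 4, 5, 1, 12, 10, 8, 6, 11, 13, 7]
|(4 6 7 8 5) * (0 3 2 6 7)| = 4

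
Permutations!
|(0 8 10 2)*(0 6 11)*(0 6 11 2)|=3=|(0 8 10)(2 11 6)|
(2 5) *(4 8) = [0, 1, 5, 3, 8, 2, 6, 7, 4] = (2 5)(4 8)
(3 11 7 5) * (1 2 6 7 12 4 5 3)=[0, 2, 6, 11, 5, 1, 7, 3, 8, 9, 10, 12, 4]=(1 2 6 7 3 11 12 4 5)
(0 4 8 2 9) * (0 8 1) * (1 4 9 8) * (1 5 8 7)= [9, 0, 7, 3, 4, 8, 6, 1, 2, 5]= (0 9 5 8 2 7 1)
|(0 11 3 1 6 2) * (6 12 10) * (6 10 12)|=6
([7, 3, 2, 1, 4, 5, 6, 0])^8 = [0, 1, 2, 3, 4, 5, 6, 7]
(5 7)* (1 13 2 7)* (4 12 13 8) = (1 8 4 12 13 2 7 5) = [0, 8, 7, 3, 12, 1, 6, 5, 4, 9, 10, 11, 13, 2]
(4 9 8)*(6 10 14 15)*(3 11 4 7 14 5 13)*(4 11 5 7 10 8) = (3 5 13)(4 9)(6 8 10 7 14 15) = [0, 1, 2, 5, 9, 13, 8, 14, 10, 4, 7, 11, 12, 3, 15, 6]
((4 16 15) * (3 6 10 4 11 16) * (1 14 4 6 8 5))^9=(16)(1 3)(4 5)(6 10)(8 14)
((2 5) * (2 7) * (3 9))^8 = (9)(2 7 5)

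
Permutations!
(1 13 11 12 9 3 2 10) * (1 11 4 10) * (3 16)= (1 13 4 10 11 12 9 16 3 2)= [0, 13, 1, 2, 10, 5, 6, 7, 8, 16, 11, 12, 9, 4, 14, 15, 3]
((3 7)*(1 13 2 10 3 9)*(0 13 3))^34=((0 13 2 10)(1 3 7 9))^34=(0 2)(1 7)(3 9)(10 13)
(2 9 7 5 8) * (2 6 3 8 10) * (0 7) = (0 7 5 10 2 9)(3 8 6) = [7, 1, 9, 8, 4, 10, 3, 5, 6, 0, 2]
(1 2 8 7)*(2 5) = (1 5 2 8 7) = [0, 5, 8, 3, 4, 2, 6, 1, 7]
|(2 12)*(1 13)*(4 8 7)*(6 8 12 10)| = |(1 13)(2 10 6 8 7 4 12)| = 14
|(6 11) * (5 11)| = 3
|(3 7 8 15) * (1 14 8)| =|(1 14 8 15 3 7)| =6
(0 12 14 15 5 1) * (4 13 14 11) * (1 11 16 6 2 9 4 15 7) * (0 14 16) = [12, 14, 9, 3, 13, 11, 2, 1, 8, 4, 10, 15, 0, 16, 7, 5, 6] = (0 12)(1 14 7)(2 9 4 13 16 6)(5 11 15)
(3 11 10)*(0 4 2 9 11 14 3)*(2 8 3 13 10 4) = [2, 1, 9, 14, 8, 5, 6, 7, 3, 11, 0, 4, 12, 10, 13] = (0 2 9 11 4 8 3 14 13 10)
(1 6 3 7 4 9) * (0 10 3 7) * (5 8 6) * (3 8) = (0 10 8 6 7 4 9 1 5 3) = [10, 5, 2, 0, 9, 3, 7, 4, 6, 1, 8]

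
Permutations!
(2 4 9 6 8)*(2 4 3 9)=(2 3 9 6 8 4)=[0, 1, 3, 9, 2, 5, 8, 7, 4, 6]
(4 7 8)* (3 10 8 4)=(3 10 8)(4 7)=[0, 1, 2, 10, 7, 5, 6, 4, 3, 9, 8]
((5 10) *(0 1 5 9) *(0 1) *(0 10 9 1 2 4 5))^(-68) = ((0 10 1)(2 4 5 9))^(-68) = (0 10 1)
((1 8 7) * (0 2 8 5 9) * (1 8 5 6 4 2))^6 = (0 9 5 2 4 6 1)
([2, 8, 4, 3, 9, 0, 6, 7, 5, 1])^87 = [9, 0, 1, 3, 8, 4, 6, 7, 2, 5]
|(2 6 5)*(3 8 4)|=|(2 6 5)(3 8 4)|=3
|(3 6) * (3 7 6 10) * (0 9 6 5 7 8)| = |(0 9 6 8)(3 10)(5 7)| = 4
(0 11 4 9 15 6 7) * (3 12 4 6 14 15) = (0 11 6 7)(3 12 4 9)(14 15) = [11, 1, 2, 12, 9, 5, 7, 0, 8, 3, 10, 6, 4, 13, 15, 14]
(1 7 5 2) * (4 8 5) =(1 7 4 8 5 2) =[0, 7, 1, 3, 8, 2, 6, 4, 5]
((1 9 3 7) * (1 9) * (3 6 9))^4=((3 7)(6 9))^4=(9)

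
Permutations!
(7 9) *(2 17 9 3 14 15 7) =(2 17 9)(3 14 15 7) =[0, 1, 17, 14, 4, 5, 6, 3, 8, 2, 10, 11, 12, 13, 15, 7, 16, 9]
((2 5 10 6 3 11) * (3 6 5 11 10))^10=(11)(3 10 5)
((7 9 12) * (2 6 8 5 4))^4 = ((2 6 8 5 4)(7 9 12))^4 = (2 4 5 8 6)(7 9 12)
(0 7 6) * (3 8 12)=(0 7 6)(3 8 12)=[7, 1, 2, 8, 4, 5, 0, 6, 12, 9, 10, 11, 3]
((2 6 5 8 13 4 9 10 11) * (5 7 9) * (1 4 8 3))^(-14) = (13)(1 5)(2 10 7)(3 4)(6 11 9)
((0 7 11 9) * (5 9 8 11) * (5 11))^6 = (11)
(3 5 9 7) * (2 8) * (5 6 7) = [0, 1, 8, 6, 4, 9, 7, 3, 2, 5] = (2 8)(3 6 7)(5 9)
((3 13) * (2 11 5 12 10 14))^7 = ((2 11 5 12 10 14)(3 13))^7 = (2 11 5 12 10 14)(3 13)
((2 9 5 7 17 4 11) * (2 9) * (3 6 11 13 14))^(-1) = (3 14 13 4 17 7 5 9 11 6)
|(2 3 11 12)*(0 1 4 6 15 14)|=12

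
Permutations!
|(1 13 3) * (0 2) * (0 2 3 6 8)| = 6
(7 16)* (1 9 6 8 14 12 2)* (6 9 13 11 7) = (1 13 11 7 16 6 8 14 12 2) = [0, 13, 1, 3, 4, 5, 8, 16, 14, 9, 10, 7, 2, 11, 12, 15, 6]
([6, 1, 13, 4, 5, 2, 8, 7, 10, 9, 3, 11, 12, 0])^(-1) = (0 13 2 5 4 3 10 8 6)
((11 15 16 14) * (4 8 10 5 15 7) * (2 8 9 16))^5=(4 7 11 14 16 9)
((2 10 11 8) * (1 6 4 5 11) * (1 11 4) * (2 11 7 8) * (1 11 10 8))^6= (1 7 10 8 2 11 6)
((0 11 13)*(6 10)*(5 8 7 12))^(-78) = ((0 11 13)(5 8 7 12)(6 10))^(-78) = (13)(5 7)(8 12)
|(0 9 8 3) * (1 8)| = 5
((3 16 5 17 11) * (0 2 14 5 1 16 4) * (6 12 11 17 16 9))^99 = ((17)(0 2 14 5 16 1 9 6 12 11 3 4))^99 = (17)(0 5 9 11)(1 12 4 14)(2 16 6 3)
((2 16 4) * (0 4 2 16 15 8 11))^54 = (0 8 2 4 11 15 16)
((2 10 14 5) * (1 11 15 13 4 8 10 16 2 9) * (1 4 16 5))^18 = ((1 11 15 13 16 2 5 9 4 8 10 14))^18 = (1 5)(2 14)(4 15)(8 13)(9 11)(10 16)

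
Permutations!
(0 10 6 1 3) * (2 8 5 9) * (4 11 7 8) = (0 10 6 1 3)(2 4 11 7 8 5 9) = [10, 3, 4, 0, 11, 9, 1, 8, 5, 2, 6, 7]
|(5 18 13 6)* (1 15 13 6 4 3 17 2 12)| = 24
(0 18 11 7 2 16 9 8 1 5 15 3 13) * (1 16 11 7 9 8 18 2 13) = (0 2 11 9 18 7 13)(1 5 15 3)(8 16) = [2, 5, 11, 1, 4, 15, 6, 13, 16, 18, 10, 9, 12, 0, 14, 3, 8, 17, 7]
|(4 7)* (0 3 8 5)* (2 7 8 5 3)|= 7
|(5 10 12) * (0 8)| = |(0 8)(5 10 12)| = 6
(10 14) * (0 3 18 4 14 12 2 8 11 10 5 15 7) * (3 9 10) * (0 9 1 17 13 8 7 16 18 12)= (0 1 17 13 8 11 3 12 2 7 9 10)(4 14 5 15 16 18)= [1, 17, 7, 12, 14, 15, 6, 9, 11, 10, 0, 3, 2, 8, 5, 16, 18, 13, 4]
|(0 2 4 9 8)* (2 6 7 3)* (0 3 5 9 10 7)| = |(0 6)(2 4 10 7 5 9 8 3)| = 8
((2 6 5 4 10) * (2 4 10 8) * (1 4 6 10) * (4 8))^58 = (1 6 2)(5 10 8)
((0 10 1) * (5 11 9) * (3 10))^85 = (0 3 10 1)(5 11 9) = ((0 3 10 1)(5 11 9))^85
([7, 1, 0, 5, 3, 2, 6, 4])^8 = [4, 1, 7, 2, 5, 0, 6, 3]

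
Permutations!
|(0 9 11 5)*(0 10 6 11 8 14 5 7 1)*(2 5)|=11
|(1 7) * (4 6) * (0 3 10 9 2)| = |(0 3 10 9 2)(1 7)(4 6)| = 10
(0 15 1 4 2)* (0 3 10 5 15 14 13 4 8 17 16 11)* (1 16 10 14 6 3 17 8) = (0 6 3 14 13 4 2 17 10 5 15 16 11) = [6, 1, 17, 14, 2, 15, 3, 7, 8, 9, 5, 0, 12, 4, 13, 16, 11, 10]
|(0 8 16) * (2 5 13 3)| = |(0 8 16)(2 5 13 3)| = 12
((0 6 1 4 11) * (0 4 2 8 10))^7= ((0 6 1 2 8 10)(4 11))^7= (0 6 1 2 8 10)(4 11)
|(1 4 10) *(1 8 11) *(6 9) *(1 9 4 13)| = 6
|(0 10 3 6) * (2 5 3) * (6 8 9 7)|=9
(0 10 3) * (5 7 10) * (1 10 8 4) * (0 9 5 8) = (0 8 4 1 10 3 9 5 7) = [8, 10, 2, 9, 1, 7, 6, 0, 4, 5, 3]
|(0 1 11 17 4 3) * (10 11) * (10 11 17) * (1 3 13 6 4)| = 12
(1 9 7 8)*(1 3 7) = (1 9)(3 7 8) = [0, 9, 2, 7, 4, 5, 6, 8, 3, 1]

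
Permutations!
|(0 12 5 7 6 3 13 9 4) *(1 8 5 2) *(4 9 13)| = 10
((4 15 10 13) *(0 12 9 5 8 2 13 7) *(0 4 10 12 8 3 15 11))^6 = ((0 8 2 13 10 7 4 11)(3 15 12 9 5))^6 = (0 4 10 2)(3 15 12 9 5)(7 13 8 11)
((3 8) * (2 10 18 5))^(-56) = ((2 10 18 5)(3 8))^(-56) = (18)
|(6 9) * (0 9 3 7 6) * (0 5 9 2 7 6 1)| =4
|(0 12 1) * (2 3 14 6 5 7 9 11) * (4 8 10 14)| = |(0 12 1)(2 3 4 8 10 14 6 5 7 9 11)| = 33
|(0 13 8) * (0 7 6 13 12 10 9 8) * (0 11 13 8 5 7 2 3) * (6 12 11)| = |(0 11 13 6 8 2 3)(5 7 12 10 9)| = 35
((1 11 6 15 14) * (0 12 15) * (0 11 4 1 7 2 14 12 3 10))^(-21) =(1 4)(6 11)(12 15)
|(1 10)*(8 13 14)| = 6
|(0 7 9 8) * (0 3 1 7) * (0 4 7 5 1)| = |(0 4 7 9 8 3)(1 5)| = 6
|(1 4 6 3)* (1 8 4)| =|(3 8 4 6)| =4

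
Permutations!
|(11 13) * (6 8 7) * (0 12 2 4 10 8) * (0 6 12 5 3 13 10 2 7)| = |(0 5 3 13 11 10 8)(2 4)(7 12)| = 14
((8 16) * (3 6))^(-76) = (16)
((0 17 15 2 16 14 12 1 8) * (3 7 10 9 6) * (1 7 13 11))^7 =(0 7 1 14 13 2 6 17 10 8 12 11 16 3 15 9)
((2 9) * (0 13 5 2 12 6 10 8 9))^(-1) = ((0 13 5 2)(6 10 8 9 12))^(-1) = (0 2 5 13)(6 12 9 8 10)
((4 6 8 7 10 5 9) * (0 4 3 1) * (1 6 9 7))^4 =(0 6 4 8 9 1 3)(5 7 10)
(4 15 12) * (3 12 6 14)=(3 12 4 15 6 14)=[0, 1, 2, 12, 15, 5, 14, 7, 8, 9, 10, 11, 4, 13, 3, 6]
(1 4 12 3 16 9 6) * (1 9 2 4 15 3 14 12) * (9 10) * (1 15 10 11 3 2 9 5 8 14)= [0, 10, 4, 16, 15, 8, 11, 7, 14, 6, 5, 3, 1, 13, 12, 2, 9]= (1 10 5 8 14 12)(2 4 15)(3 16 9 6 11)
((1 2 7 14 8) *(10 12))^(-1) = (1 8 14 7 2)(10 12)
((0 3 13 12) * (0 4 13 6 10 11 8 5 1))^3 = ((0 3 6 10 11 8 5 1)(4 13 12))^3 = (13)(0 10 5 3 11 1 6 8)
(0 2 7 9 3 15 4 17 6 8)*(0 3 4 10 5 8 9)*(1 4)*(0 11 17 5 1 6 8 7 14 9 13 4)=[2, 0, 14, 15, 5, 7, 13, 11, 3, 6, 1, 17, 12, 4, 9, 10, 16, 8]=(0 2 14 9 6 13 4 5 7 11 17 8 3 15 10 1)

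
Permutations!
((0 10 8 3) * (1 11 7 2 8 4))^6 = ((0 10 4 1 11 7 2 8 3))^6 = (0 2 1)(3 7 4)(8 11 10)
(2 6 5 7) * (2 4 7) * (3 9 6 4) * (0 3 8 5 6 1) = [3, 0, 4, 9, 7, 2, 6, 8, 5, 1] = (0 3 9 1)(2 4 7 8 5)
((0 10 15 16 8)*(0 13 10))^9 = (8 16 15 10 13)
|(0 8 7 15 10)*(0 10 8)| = |(7 15 8)| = 3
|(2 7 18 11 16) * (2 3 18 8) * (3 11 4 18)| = 6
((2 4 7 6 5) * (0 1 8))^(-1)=(0 8 1)(2 5 6 7 4)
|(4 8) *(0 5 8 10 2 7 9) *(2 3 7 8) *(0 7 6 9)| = |(0 5 2 8 4 10 3 6 9 7)| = 10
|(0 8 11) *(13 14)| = |(0 8 11)(13 14)| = 6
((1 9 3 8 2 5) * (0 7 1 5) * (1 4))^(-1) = (0 2 8 3 9 1 4 7)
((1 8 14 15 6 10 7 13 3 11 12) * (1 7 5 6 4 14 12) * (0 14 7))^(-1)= (0 12 8 1 11 3 13 7 4 15 14)(5 10 6)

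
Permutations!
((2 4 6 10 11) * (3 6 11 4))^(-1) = ((2 3 6 10 4 11))^(-1) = (2 11 4 10 6 3)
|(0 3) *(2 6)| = 2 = |(0 3)(2 6)|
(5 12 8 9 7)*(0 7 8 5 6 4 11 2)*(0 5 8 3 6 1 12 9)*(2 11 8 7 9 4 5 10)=(0 9 3 6 5 4 8)(1 12 7)(2 10)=[9, 12, 10, 6, 8, 4, 5, 1, 0, 3, 2, 11, 7]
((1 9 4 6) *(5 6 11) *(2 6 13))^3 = ((1 9 4 11 5 13 2 6))^3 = (1 11 2 9 5 6 4 13)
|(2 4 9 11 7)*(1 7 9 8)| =10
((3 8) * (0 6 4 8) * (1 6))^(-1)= (0 3 8 4 6 1)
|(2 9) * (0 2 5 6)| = 5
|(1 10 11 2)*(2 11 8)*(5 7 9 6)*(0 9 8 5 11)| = |(0 9 6 11)(1 10 5 7 8 2)| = 12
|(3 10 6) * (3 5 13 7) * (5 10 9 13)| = |(3 9 13 7)(6 10)| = 4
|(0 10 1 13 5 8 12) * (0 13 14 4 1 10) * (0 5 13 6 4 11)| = |(0 5 8 12 6 4 1 14 11)| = 9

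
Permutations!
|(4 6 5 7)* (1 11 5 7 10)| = 12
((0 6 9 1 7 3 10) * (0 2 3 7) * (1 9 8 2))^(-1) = (0 1 10 3 2 8 6)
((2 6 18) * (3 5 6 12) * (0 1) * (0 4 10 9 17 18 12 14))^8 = (0 14 2 18 17 9 10 4 1)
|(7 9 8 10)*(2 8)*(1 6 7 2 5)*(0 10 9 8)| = 6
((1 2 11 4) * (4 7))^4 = (1 4 7 11 2)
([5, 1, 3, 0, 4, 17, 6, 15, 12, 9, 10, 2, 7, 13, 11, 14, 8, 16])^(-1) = [3, 1, 11, 2, 4, 0, 6, 12, 16, 9, 10, 14, 8, 13, 15, 7, 17, 5]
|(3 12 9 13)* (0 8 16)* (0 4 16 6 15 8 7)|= |(0 7)(3 12 9 13)(4 16)(6 15 8)|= 12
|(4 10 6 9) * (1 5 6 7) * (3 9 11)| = 9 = |(1 5 6 11 3 9 4 10 7)|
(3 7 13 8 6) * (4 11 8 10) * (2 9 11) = (2 9 11 8 6 3 7 13 10 4) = [0, 1, 9, 7, 2, 5, 3, 13, 6, 11, 4, 8, 12, 10]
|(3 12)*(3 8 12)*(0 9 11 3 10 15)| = |(0 9 11 3 10 15)(8 12)| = 6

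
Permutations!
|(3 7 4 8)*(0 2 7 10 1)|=8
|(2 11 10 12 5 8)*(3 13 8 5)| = 7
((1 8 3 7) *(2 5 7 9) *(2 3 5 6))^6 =(9)(1 5)(7 8)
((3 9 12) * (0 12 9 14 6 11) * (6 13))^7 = (14) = ((0 12 3 14 13 6 11))^7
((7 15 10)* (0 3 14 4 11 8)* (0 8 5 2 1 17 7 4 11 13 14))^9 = ((0 3)(1 17 7 15 10 4 13 14 11 5 2))^9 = (0 3)(1 5 14 4 15 17 2 11 13 10 7)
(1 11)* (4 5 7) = (1 11)(4 5 7) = [0, 11, 2, 3, 5, 7, 6, 4, 8, 9, 10, 1]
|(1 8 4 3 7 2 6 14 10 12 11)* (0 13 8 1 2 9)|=42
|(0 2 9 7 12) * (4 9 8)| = 7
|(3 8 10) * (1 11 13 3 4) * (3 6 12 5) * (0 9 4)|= |(0 9 4 1 11 13 6 12 5 3 8 10)|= 12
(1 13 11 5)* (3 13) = (1 3 13 11 5) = [0, 3, 2, 13, 4, 1, 6, 7, 8, 9, 10, 5, 12, 11]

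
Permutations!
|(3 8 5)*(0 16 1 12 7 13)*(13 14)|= |(0 16 1 12 7 14 13)(3 8 5)|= 21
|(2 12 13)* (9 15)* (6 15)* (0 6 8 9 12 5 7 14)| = 18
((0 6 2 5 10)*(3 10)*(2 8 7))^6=(0 3 2 8)(5 7 6 10)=((0 6 8 7 2 5 3 10))^6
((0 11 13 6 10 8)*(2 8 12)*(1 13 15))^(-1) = ((0 11 15 1 13 6 10 12 2 8))^(-1) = (0 8 2 12 10 6 13 1 15 11)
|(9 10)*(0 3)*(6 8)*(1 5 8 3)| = 6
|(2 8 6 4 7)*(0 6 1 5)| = |(0 6 4 7 2 8 1 5)| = 8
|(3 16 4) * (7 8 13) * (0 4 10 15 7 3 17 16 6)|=11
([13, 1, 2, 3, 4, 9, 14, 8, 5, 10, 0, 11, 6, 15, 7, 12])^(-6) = (0 14 10 6 9 12 5 15 8 13 7)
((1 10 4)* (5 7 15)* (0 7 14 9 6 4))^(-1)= ((0 7 15 5 14 9 6 4 1 10))^(-1)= (0 10 1 4 6 9 14 5 15 7)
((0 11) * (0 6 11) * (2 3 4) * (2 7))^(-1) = (2 7 4 3)(6 11)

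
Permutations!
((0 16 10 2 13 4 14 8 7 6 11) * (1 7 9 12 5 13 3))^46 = (0 16 10 2 3 1 7 6 11)(4 12 14 5 8 13 9)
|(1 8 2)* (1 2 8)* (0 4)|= 2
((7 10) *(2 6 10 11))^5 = (11)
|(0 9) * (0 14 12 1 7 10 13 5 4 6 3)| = 12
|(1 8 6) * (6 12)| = |(1 8 12 6)| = 4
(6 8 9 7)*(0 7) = (0 7 6 8 9) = [7, 1, 2, 3, 4, 5, 8, 6, 9, 0]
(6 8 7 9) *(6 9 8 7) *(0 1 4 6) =(9)(0 1 4 6 7 8) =[1, 4, 2, 3, 6, 5, 7, 8, 0, 9]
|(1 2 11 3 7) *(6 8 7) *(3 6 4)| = 6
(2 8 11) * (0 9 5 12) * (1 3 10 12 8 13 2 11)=[9, 3, 13, 10, 4, 8, 6, 7, 1, 5, 12, 11, 0, 2]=(0 9 5 8 1 3 10 12)(2 13)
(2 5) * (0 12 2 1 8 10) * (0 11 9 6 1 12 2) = (0 2 5 12)(1 8 10 11 9 6) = [2, 8, 5, 3, 4, 12, 1, 7, 10, 6, 11, 9, 0]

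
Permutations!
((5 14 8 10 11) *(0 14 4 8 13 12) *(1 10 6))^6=(0 13)(1 6 8 4 5 11 10)(12 14)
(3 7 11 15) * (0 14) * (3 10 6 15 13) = [14, 1, 2, 7, 4, 5, 15, 11, 8, 9, 6, 13, 12, 3, 0, 10] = (0 14)(3 7 11 13)(6 15 10)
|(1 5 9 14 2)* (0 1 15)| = 7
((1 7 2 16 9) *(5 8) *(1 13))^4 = (1 9 2)(7 13 16)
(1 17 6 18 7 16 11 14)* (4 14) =(1 17 6 18 7 16 11 4 14) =[0, 17, 2, 3, 14, 5, 18, 16, 8, 9, 10, 4, 12, 13, 1, 15, 11, 6, 7]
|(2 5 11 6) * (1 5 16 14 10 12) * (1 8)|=|(1 5 11 6 2 16 14 10 12 8)|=10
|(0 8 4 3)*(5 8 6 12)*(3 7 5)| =4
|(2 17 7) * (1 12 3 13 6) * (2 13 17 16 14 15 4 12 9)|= |(1 9 2 16 14 15 4 12 3 17 7 13 6)|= 13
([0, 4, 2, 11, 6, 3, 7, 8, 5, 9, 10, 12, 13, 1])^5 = (1 5)(3 4)(6 11)(7 12)(8 13)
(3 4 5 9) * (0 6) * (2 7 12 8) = (0 6)(2 7 12 8)(3 4 5 9) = [6, 1, 7, 4, 5, 9, 0, 12, 2, 3, 10, 11, 8]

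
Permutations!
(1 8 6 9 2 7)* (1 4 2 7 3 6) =(1 8)(2 3 6 9 7 4) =[0, 8, 3, 6, 2, 5, 9, 4, 1, 7]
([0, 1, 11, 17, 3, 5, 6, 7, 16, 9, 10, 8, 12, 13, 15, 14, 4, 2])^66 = (2 16 17 8 3 11 4)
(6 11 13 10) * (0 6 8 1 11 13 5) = (0 6 13 10 8 1 11 5) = [6, 11, 2, 3, 4, 0, 13, 7, 1, 9, 8, 5, 12, 10]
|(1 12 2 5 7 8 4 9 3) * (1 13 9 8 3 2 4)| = |(1 12 4 8)(2 5 7 3 13 9)| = 12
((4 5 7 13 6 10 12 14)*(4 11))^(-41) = (4 6 11 13 14 7 12 5 10)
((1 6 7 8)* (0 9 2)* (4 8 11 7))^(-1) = (0 2 9)(1 8 4 6)(7 11)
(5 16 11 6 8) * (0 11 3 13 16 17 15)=(0 11 6 8 5 17 15)(3 13 16)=[11, 1, 2, 13, 4, 17, 8, 7, 5, 9, 10, 6, 12, 16, 14, 0, 3, 15]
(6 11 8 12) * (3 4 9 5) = (3 4 9 5)(6 11 8 12) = [0, 1, 2, 4, 9, 3, 11, 7, 12, 5, 10, 8, 6]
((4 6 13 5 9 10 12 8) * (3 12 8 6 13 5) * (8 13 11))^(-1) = ((3 12 6 5 9 10 13)(4 11 8))^(-1) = (3 13 10 9 5 6 12)(4 8 11)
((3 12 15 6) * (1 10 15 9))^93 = (1 15 3 9 10 6 12)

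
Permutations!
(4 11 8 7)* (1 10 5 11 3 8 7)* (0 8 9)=(0 8 1 10 5 11 7 4 3 9)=[8, 10, 2, 9, 3, 11, 6, 4, 1, 0, 5, 7]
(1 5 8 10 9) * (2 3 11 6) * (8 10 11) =(1 5 10 9)(2 3 8 11 6) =[0, 5, 3, 8, 4, 10, 2, 7, 11, 1, 9, 6]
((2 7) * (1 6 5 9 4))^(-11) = ((1 6 5 9 4)(2 7))^(-11) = (1 4 9 5 6)(2 7)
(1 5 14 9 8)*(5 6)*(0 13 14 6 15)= (0 13 14 9 8 1 15)(5 6)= [13, 15, 2, 3, 4, 6, 5, 7, 1, 8, 10, 11, 12, 14, 9, 0]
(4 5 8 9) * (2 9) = (2 9 4 5 8) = [0, 1, 9, 3, 5, 8, 6, 7, 2, 4]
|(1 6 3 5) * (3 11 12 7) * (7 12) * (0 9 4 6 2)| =|(12)(0 9 4 6 11 7 3 5 1 2)| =10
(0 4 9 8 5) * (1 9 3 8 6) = (0 4 3 8 5)(1 9 6) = [4, 9, 2, 8, 3, 0, 1, 7, 5, 6]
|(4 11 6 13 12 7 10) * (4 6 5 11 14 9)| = 30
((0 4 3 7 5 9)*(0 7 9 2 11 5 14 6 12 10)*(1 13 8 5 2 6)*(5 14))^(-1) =(0 10 12 6 5 7 9 3 4)(1 14 8 13)(2 11)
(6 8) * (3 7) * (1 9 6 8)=[0, 9, 2, 7, 4, 5, 1, 3, 8, 6]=(1 9 6)(3 7)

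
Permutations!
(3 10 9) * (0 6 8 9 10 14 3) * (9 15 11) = (0 6 8 15 11 9)(3 14) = [6, 1, 2, 14, 4, 5, 8, 7, 15, 0, 10, 9, 12, 13, 3, 11]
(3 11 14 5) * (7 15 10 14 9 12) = (3 11 9 12 7 15 10 14 5) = [0, 1, 2, 11, 4, 3, 6, 15, 8, 12, 14, 9, 7, 13, 5, 10]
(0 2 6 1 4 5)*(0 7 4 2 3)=(0 3)(1 2 6)(4 5 7)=[3, 2, 6, 0, 5, 7, 1, 4]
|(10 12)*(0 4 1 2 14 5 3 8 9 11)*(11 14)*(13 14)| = 30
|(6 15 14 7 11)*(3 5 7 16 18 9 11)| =21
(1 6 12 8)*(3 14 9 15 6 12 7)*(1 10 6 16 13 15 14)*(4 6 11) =(1 12 8 10 11 4 6 7 3)(9 14)(13 15 16) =[0, 12, 2, 1, 6, 5, 7, 3, 10, 14, 11, 4, 8, 15, 9, 16, 13]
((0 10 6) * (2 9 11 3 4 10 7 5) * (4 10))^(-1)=(0 6 10 3 11 9 2 5 7)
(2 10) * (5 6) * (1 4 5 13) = [0, 4, 10, 3, 5, 6, 13, 7, 8, 9, 2, 11, 12, 1] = (1 4 5 6 13)(2 10)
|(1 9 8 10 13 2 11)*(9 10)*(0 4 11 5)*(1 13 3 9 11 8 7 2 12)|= 13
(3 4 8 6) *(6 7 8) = (3 4 6)(7 8) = [0, 1, 2, 4, 6, 5, 3, 8, 7]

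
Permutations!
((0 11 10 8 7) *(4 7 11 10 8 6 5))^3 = (0 5)(4 10)(6 7)(8 11)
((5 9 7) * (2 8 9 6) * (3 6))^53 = ((2 8 9 7 5 3 6))^53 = (2 5 8 3 9 6 7)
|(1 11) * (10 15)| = 2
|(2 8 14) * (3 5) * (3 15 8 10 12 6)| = 9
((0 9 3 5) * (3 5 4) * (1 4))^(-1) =(0 5 9)(1 3 4)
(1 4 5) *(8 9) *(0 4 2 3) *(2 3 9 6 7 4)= [2, 3, 9, 0, 5, 1, 7, 4, 6, 8]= (0 2 9 8 6 7 4 5 1 3)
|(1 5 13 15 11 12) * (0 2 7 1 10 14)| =11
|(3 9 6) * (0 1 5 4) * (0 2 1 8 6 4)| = |(0 8 6 3 9 4 2 1 5)| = 9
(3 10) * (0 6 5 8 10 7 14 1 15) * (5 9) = (0 6 9 5 8 10 3 7 14 1 15) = [6, 15, 2, 7, 4, 8, 9, 14, 10, 5, 3, 11, 12, 13, 1, 0]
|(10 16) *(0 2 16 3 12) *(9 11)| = |(0 2 16 10 3 12)(9 11)| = 6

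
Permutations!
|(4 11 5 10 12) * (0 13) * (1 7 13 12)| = |(0 12 4 11 5 10 1 7 13)| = 9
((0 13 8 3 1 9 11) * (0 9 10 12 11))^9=(13)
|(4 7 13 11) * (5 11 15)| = |(4 7 13 15 5 11)| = 6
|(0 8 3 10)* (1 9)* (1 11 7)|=|(0 8 3 10)(1 9 11 7)|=4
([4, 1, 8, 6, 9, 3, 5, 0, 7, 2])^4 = [8, 1, 4, 6, 7, 3, 5, 2, 9, 0]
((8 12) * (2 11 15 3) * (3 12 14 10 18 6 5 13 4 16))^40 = ((2 11 15 12 8 14 10 18 6 5 13 4 16 3))^40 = (2 16 13 6 10 8 15)(3 4 5 18 14 12 11)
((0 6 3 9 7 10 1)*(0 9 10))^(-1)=(0 7 9 1 10 3 6)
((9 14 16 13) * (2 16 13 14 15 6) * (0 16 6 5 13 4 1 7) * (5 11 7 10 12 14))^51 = ((0 16 5 13 9 15 11 7)(1 10 12 14 4)(2 6))^51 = (0 13 11 16 9 7 5 15)(1 10 12 14 4)(2 6)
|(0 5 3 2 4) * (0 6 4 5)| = 6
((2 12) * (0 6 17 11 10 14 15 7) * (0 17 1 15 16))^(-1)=((0 6 1 15 7 17 11 10 14 16)(2 12))^(-1)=(0 16 14 10 11 17 7 15 1 6)(2 12)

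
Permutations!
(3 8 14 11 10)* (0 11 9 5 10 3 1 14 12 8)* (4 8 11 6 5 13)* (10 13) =(0 6 5 13 4 8 12 11 3)(1 14 9 10) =[6, 14, 2, 0, 8, 13, 5, 7, 12, 10, 1, 3, 11, 4, 9]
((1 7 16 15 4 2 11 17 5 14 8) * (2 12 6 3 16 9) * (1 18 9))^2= (2 17 14 18)(3 15 12)(4 6 16)(5 8 9 11)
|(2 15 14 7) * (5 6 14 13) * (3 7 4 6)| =|(2 15 13 5 3 7)(4 6 14)| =6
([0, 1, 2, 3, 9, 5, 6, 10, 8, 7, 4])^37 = (4 9 7 10)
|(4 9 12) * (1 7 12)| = 5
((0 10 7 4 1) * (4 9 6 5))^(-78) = ((0 10 7 9 6 5 4 1))^(-78) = (0 7 6 4)(1 10 9 5)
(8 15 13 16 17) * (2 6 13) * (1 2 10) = (1 2 6 13 16 17 8 15 10) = [0, 2, 6, 3, 4, 5, 13, 7, 15, 9, 1, 11, 12, 16, 14, 10, 17, 8]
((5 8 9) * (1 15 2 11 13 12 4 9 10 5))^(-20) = ((1 15 2 11 13 12 4 9)(5 8 10))^(-20) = (1 13)(2 4)(5 8 10)(9 11)(12 15)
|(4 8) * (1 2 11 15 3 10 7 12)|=|(1 2 11 15 3 10 7 12)(4 8)|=8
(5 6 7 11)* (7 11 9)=(5 6 11)(7 9)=[0, 1, 2, 3, 4, 6, 11, 9, 8, 7, 10, 5]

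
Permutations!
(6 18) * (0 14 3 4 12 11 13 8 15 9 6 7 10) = (0 14 3 4 12 11 13 8 15 9 6 18 7 10) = [14, 1, 2, 4, 12, 5, 18, 10, 15, 6, 0, 13, 11, 8, 3, 9, 16, 17, 7]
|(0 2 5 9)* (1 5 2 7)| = 5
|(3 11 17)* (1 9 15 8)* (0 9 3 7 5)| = 10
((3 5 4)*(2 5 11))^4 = (2 11 3 4 5)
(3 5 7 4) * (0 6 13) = (0 6 13)(3 5 7 4) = [6, 1, 2, 5, 3, 7, 13, 4, 8, 9, 10, 11, 12, 0]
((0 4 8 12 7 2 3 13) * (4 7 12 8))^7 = (0 2 13 7 3)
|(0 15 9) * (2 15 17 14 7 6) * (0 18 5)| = 10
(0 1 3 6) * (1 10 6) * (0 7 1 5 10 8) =(0 8)(1 3 5 10 6 7) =[8, 3, 2, 5, 4, 10, 7, 1, 0, 9, 6]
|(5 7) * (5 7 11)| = 2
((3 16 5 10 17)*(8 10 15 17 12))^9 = ((3 16 5 15 17)(8 10 12))^9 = (3 17 15 5 16)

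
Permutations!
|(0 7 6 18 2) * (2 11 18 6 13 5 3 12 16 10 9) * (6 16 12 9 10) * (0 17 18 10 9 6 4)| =|(0 7 13 5 3 6 16 4)(2 17 18 11 10 9)| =24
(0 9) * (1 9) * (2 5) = [1, 9, 5, 3, 4, 2, 6, 7, 8, 0] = (0 1 9)(2 5)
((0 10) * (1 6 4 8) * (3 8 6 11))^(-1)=((0 10)(1 11 3 8)(4 6))^(-1)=(0 10)(1 8 3 11)(4 6)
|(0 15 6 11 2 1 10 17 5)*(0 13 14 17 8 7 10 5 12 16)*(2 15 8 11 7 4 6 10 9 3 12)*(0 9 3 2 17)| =42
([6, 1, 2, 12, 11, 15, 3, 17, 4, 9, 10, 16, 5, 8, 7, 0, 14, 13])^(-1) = [15, 1, 2, 6, 8, 12, 0, 14, 13, 9, 10, 4, 3, 17, 16, 5, 11, 7]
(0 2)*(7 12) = (0 2)(7 12) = [2, 1, 0, 3, 4, 5, 6, 12, 8, 9, 10, 11, 7]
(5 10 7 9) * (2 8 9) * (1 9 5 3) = (1 9 3)(2 8 5 10 7) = [0, 9, 8, 1, 4, 10, 6, 2, 5, 3, 7]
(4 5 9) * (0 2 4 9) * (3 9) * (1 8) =(0 2 4 5)(1 8)(3 9) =[2, 8, 4, 9, 5, 0, 6, 7, 1, 3]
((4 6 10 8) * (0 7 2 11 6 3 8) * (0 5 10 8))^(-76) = ((0 7 2 11 6 8 4 3)(5 10))^(-76) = (0 6)(2 4)(3 11)(7 8)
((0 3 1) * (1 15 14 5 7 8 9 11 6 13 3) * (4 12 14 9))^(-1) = (0 1)(3 13 6 11 9 15)(4 8 7 5 14 12)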